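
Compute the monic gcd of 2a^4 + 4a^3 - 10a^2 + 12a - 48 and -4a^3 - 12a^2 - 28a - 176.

a + 4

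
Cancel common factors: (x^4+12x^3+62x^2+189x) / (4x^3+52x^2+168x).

Apply the Euclidean algorithm:
  x^4+12x^3+62x^2+189x = ((1/4)x−1/4)(4x^3+52x^2+168x) + (33x^2+231x)
  4x^3+52x^2+168x = ((4/33)x+8/11)(33x^2+231x) + (0)
Last nonzero remainder: 33x^2+231x. Dividing through by 33 gives the monic gcd x^2+7x.
Cancel x^2+7x from numerator and denominator to get the reduced form.

(x^2+5x+27)/(4x+24)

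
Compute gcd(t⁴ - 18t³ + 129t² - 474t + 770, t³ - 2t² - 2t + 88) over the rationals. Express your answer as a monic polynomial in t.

Euclidean algorithm in ℚ[t]:
  t⁴ - 18t³ + 129t² - 474t + 770 = (t - 16)(t³ - 2t² - 2t + 88) + (99t² - 594t + 2178)
  t³ - 2t² - 2t + 88 = ((1/99)t + 4/99)(99t² - 594t + 2178) + (0)
Last nonzero remainder: 99t² - 594t + 2178. Dividing through by 99 gives the monic gcd t² - 6t + 22.

t² - 6t + 22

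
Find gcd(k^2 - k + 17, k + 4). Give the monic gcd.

1

By polynomial division,
  k^2 - k + 17 = (k - 5)(k + 4) + (37)
  k + 4 = ((1/37)k + 4/37)(37) + (0)
The last nonzero remainder is the constant 37, so the polynomials are coprime and gcd = 1.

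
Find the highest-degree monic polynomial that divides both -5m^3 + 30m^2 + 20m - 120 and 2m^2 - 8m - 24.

Euclidean algorithm in ℚ[m]:
  -5m^3 + 30m^2 + 20m - 120 = (-(5/2)m + 5)(2m^2 - 8m - 24) + (0)
Last nonzero remainder: 2m^2 - 8m - 24. Dividing through by 2 gives the monic gcd m^2 - 4m - 12.

m^2 - 4m - 12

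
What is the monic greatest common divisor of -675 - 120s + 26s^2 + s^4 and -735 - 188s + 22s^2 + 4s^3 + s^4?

By polynomial division,
  s^4 + 26s^2 - 120s - 675 = (s^4 + 4s^3 + 22s^2 - 188s - 735) + (-4s^3 + 4s^2 + 68s + 60)
  s^4 + 4s^3 + 22s^2 - 188s - 735 = (-(1/4)s - 5/4)(-4s^3 + 4s^2 + 68s + 60) + (44s^2 - 88s - 660)
  -4s^3 + 4s^2 + 68s + 60 = (-(1/11)s - 1/11)(44s^2 - 88s - 660) + (0)
Last nonzero remainder: 44s^2 - 88s - 660. Dividing through by 44 gives the monic gcd s^2 - 2s - 15.

-15 - 2s + s^2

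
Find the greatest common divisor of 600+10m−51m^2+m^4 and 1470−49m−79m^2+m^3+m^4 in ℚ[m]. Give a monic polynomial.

Repeated division with remainder:
  m^4−51m^2+10m+600 = (m^4+m^3−79m^2−49m+1470) + (−m^3+28m^2+59m−870)
  m^4+m^3−79m^2−49m+1470 = (−m−29)(−m^3+28m^2+59m−870) + (792m^2+792m−23760)
  −m^3+28m^2+59m−870 = (−(1/792)m+29/792)(792m^2+792m−23760) + (0)
Last nonzero remainder: 792m^2+792m−23760. Dividing through by 792 gives the monic gcd m^2+m−30.

−30+m+m^2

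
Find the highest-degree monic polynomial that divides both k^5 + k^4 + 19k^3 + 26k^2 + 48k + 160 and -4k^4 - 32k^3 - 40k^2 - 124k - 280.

k^3 + k^2 + 3k + 10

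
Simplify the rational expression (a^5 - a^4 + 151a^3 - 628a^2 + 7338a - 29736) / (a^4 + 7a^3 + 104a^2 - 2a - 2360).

(a^2 - 3a + 63)/(a + 5)

Euclidean algorithm in ℚ[a]:
  a^5 - a^4 + 151a^3 - 628a^2 + 7338a - 29736 = (a - 8)(a^4 + 7a^3 + 104a^2 - 2a - 2360) + (103a^3 + 206a^2 + 9682a - 48616)
  a^4 + 7a^3 + 104a^2 - 2a - 2360 = ((1/103)a + 5/103)(103a^3 + 206a^2 + 9682a - 48616) + (0)
Last nonzero remainder: 103a^3 + 206a^2 + 9682a - 48616. Dividing through by 103 gives the monic gcd a^3 + 2a^2 + 94a - 472.
Cancel a^3 + 2a^2 + 94a - 472 from numerator and denominator to get the reduced form.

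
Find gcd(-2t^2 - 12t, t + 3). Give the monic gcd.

1

Euclidean algorithm in ℚ[t]:
  -2t^2 - 12t = (-2t - 6)(t + 3) + (18)
  t + 3 = ((1/18)t + 1/6)(18) + (0)
The last nonzero remainder is the constant 18, so the polynomials are coprime and gcd = 1.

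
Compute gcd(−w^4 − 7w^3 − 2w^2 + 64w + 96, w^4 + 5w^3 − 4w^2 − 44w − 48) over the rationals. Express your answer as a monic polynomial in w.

Repeated division with remainder:
  −w^4 − 7w^3 − 2w^2 + 64w + 96 = (−1)(w^4 + 5w^3 − 4w^2 − 44w − 48) + (−2w^3 − 6w^2 + 20w + 48)
  w^4 + 5w^3 − 4w^2 − 44w − 48 = (−(1/2)w − 1)(−2w^3 − 6w^2 + 20w + 48) + (0)
Last nonzero remainder: −2w^3 − 6w^2 + 20w + 48. Dividing through by −2 gives the monic gcd w^3 + 3w^2 − 10w − 24.

w^3 + 3w^2 − 10w − 24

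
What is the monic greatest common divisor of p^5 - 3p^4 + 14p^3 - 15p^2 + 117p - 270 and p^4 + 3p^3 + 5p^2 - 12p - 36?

By polynomial division,
  p^5 - 3p^4 + 14p^3 - 15p^2 + 117p - 270 = (p - 6)(p^4 + 3p^3 + 5p^2 - 12p - 36) + (27p^3 + 27p^2 + 81p - 486)
  p^4 + 3p^3 + 5p^2 - 12p - 36 = ((1/27)p + 2/27)(27p^3 + 27p^2 + 81p - 486) + (0)
Last nonzero remainder: 27p^3 + 27p^2 + 81p - 486. Dividing through by 27 gives the monic gcd p^3 + p^2 + 3p - 18.

p^3 + p^2 + 3p - 18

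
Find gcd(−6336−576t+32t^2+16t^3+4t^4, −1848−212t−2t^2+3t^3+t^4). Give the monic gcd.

By polynomial division,
  4t^4+16t^3+32t^2−576t−6336 = (4)(t^4+3t^3−2t^2−212t−1848) + (4t^3+40t^2+272t+1056)
  t^4+3t^3−2t^2−212t−1848 = ((1/4)t−7/4)(4t^3+40t^2+272t+1056) + (0)
Last nonzero remainder: 4t^3+40t^2+272t+1056. Dividing through by 4 gives the monic gcd t^3+10t^2+68t+264.

264+68t+10t^2+t^3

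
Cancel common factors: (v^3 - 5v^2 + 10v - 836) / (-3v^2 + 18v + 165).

(-v^2 - 6v - 76)/(3v + 15)

Apply the Euclidean algorithm:
  v^3 - 5v^2 + 10v - 836 = (-(1/3)v - 1/3)(-3v^2 + 18v + 165) + (71v - 781)
  -3v^2 + 18v + 165 = (-(3/71)v - 15/71)(71v - 781) + (0)
Last nonzero remainder: 71v - 781. Dividing through by 71 gives the monic gcd v - 11.
Cancel v - 11 from numerator and denominator to get the reduced form.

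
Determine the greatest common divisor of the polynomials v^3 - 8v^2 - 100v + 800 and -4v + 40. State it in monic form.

Apply the Euclidean algorithm:
  v^3 - 8v^2 - 100v + 800 = (-(1/4)v^2 - (1/2)v + 20)(-4v + 40) + (0)
Last nonzero remainder: -4v + 40. Dividing through by -4 gives the monic gcd v - 10.

v - 10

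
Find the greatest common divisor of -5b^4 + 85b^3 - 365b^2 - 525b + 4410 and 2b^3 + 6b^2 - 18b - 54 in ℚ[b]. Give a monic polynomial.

b + 3

Euclidean algorithm in ℚ[b]:
  -5b^4 + 85b^3 - 365b^2 - 525b + 4410 = (-(5/2)b + 50)(2b^3 + 6b^2 - 18b - 54) + (-710b^2 + 240b + 7110)
  2b^3 + 6b^2 - 18b - 54 = (-(1/355)b - 237/25205)(-710b^2 + 240b + 7110) + ((21600/5041)b + 64800/5041)
  -710b^2 + 240b + 7110 = (-(357911/2160)b + 398239/720)((21600/5041)b + 64800/5041) + (0)
Last nonzero remainder: (21600/5041)b + 64800/5041. Dividing through by 21600/5041 gives the monic gcd b + 3.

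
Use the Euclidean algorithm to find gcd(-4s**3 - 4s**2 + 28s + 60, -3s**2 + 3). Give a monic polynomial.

1

Apply the Euclidean algorithm:
  -4s**3 - 4s**2 + 28s + 60 = ((4/3)s + 4/3)(-3s**2 + 3) + (24s + 56)
  -3s**2 + 3 = (-(1/8)s + 7/24)(24s + 56) + (-40/3)
  24s + 56 = (-(9/5)s - 21/5)(-40/3) + (0)
The last nonzero remainder is the constant -40/3, so the polynomials are coprime and gcd = 1.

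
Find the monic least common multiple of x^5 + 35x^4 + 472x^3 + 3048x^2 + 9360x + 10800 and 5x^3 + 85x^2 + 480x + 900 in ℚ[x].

x^6 + 40x^5 + 647x^4 + 5408x^3 + 24600x^2 + 57600x + 54000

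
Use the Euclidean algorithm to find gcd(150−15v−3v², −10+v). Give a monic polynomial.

1

Repeated division with remainder:
  −3v²−15v+150 = (−3v−45)(v−10) + (−300)
  v−10 = (−(1/300)v+1/30)(−300) + (0)
The last nonzero remainder is the constant −300, so the polynomials are coprime and gcd = 1.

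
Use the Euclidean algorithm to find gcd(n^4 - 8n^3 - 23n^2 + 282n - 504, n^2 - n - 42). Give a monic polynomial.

n^2 - n - 42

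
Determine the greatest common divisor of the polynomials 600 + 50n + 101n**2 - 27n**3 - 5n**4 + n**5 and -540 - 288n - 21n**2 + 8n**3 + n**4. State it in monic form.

-30 - n + n**2

By polynomial division,
  n**5 - 5n**4 - 27n**3 + 101n**2 + 50n + 600 = (n - 13)(n**4 + 8n**3 - 21n**2 - 288n - 540) + (98n**3 + 116n**2 - 3154n - 6420)
  n**4 + 8n**3 - 21n**2 - 288n - 540 = ((1/98)n + 167/2401)(98n**3 + 116n**2 - 3154n - 6420) + ((7480/2401)n**2 - (7480/2401)n - 224400/2401)
  98n**3 + 116n**2 - 3154n - 6420 = ((117649/3740)n + 256907/3740)((7480/2401)n**2 - (7480/2401)n - 224400/2401) + (0)
Last nonzero remainder: (7480/2401)n**2 - (7480/2401)n - 224400/2401. Dividing through by 7480/2401 gives the monic gcd n**2 - n - 30.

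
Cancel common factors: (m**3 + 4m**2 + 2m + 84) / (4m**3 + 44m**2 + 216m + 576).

(m**2 − 2m + 14)/(4m**2 + 20m + 96)

Euclidean algorithm in ℚ[m]:
  m**3 + 4m**2 + 2m + 84 = (1/4)(4m**3 + 44m**2 + 216m + 576) + (−7m**2 − 52m − 60)
  4m**3 + 44m**2 + 216m + 576 = (−(4/7)m − 100/49)(−7m**2 − 52m − 60) + ((3704/49)m + 22224/49)
  −7m**2 − 52m − 60 = (−(343/3704)m − 245/1852)((3704/49)m + 22224/49) + (0)
Last nonzero remainder: (3704/49)m + 22224/49. Dividing through by 3704/49 gives the monic gcd m + 6.
Cancel m + 6 from numerator and denominator to get the reduced form.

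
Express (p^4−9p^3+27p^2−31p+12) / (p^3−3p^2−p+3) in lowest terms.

Apply the Euclidean algorithm:
  p^4−9p^3+27p^2−31p+12 = (p−6)(p^3−3p^2−p+3) + (10p^2−40p+30)
  p^3−3p^2−p+3 = ((1/10)p+1/10)(10p^2−40p+30) + (0)
Last nonzero remainder: 10p^2−40p+30. Dividing through by 10 gives the monic gcd p^2−4p+3.
Cancel p^2−4p+3 from numerator and denominator to get the reduced form.

(p^2−5p+4)/(p+1)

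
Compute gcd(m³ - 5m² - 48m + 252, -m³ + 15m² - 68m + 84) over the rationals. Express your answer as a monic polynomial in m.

Apply the Euclidean algorithm:
  m³ - 5m² - 48m + 252 = (-1)(-m³ + 15m² - 68m + 84) + (10m² - 116m + 336)
  -m³ + 15m² - 68m + 84 = (-(1/10)m + 17/50)(10m² - 116m + 336) + ((126/25)m - 756/25)
  10m² - 116m + 336 = ((125/63)m - 100/9)((126/25)m - 756/25) + (0)
Last nonzero remainder: (126/25)m - 756/25. Dividing through by 126/25 gives the monic gcd m - 6.

m - 6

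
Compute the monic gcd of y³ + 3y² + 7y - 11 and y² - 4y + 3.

y - 1

By polynomial division,
  y³ + 3y² + 7y - 11 = (y + 7)(y² - 4y + 3) + (32y - 32)
  y² - 4y + 3 = ((1/32)y - 3/32)(32y - 32) + (0)
Last nonzero remainder: 32y - 32. Dividing through by 32 gives the monic gcd y - 1.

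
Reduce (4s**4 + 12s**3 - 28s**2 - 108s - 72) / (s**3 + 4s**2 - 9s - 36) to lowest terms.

By polynomial division,
  4s**4 + 12s**3 - 28s**2 - 108s - 72 = (4s - 4)(s**3 + 4s**2 - 9s - 36) + (24s**2 - 216)
  s**3 + 4s**2 - 9s - 36 = ((1/24)s + 1/6)(24s**2 - 216) + (0)
Last nonzero remainder: 24s**2 - 216. Dividing through by 24 gives the monic gcd s**2 - 9.
Cancel s**2 - 9 from numerator and denominator to get the reduced form.

(4s**2 + 12s + 8)/(s + 4)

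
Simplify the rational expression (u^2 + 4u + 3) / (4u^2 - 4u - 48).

(u + 1)/(4u - 16)

By polynomial division,
  u^2 + 4u + 3 = (1/4)(4u^2 - 4u - 48) + (5u + 15)
  4u^2 - 4u - 48 = ((4/5)u - 16/5)(5u + 15) + (0)
Last nonzero remainder: 5u + 15. Dividing through by 5 gives the monic gcd u + 3.
Cancel u + 3 from numerator and denominator to get the reduced form.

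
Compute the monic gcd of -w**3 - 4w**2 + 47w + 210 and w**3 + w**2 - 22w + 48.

w + 6

Apply the Euclidean algorithm:
  -w**3 - 4w**2 + 47w + 210 = (-1)(w**3 + w**2 - 22w + 48) + (-3w**2 + 25w + 258)
  w**3 + w**2 - 22w + 48 = (-(1/3)w - 28/9)(-3w**2 + 25w + 258) + ((1276/9)w + 2552/3)
  -3w**2 + 25w + 258 = (-(27/1276)w + 387/1276)((1276/9)w + 2552/3) + (0)
Last nonzero remainder: (1276/9)w + 2552/3. Dividing through by 1276/9 gives the monic gcd w + 6.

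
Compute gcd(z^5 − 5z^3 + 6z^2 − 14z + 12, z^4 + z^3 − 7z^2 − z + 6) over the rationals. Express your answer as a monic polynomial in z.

Euclidean algorithm in ℚ[z]:
  z^5 − 5z^3 + 6z^2 − 14z + 12 = (z − 1)(z^4 + z^3 − 7z^2 − z + 6) + (3z^3 − 21z + 18)
  z^4 + z^3 − 7z^2 − z + 6 = ((1/3)z + 1/3)(3z^3 − 21z + 18) + (0)
Last nonzero remainder: 3z^3 − 21z + 18. Dividing through by 3 gives the monic gcd z^3 − 7z + 6.

z^3 − 7z + 6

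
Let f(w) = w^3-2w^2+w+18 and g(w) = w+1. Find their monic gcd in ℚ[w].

1

Apply the Euclidean algorithm:
  w^3-2w^2+w+18 = (w^2-3w+4)(w+1) + (14)
  w+1 = ((1/14)w+1/14)(14) + (0)
The last nonzero remainder is the constant 14, so the polynomials are coprime and gcd = 1.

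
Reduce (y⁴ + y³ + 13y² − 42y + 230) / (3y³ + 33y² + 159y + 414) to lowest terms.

Euclidean algorithm in ℚ[y]:
  y⁴ + y³ + 13y² − 42y + 230 = ((1/3)y − 10/3)(3y³ + 33y² + 159y + 414) + (70y² + 350y + 1610)
  3y³ + 33y² + 159y + 414 = ((3/70)y + 9/35)(70y² + 350y + 1610) + (0)
Last nonzero remainder: 70y² + 350y + 1610. Dividing through by 70 gives the monic gcd y² + 5y + 23.
Cancel y² + 5y + 23 from numerator and denominator to get the reduced form.

(y² − 4y + 10)/(3y + 18)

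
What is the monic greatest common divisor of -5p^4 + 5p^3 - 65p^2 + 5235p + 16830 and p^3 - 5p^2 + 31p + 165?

p + 3

By polynomial division,
  -5p^4 + 5p^3 - 65p^2 + 5235p + 16830 = (-5p - 20)(p^3 - 5p^2 + 31p + 165) + (-10p^2 + 6680p + 20130)
  p^3 - 5p^2 + 31p + 165 = (-(1/10)p - 663/10)(-10p^2 + 6680p + 20130) + (444928p + 1334784)
  -10p^2 + 6680p + 20130 = (-(5/222464)p + 305/20224)(444928p + 1334784) + (0)
Last nonzero remainder: 444928p + 1334784. Dividing through by 444928 gives the monic gcd p + 3.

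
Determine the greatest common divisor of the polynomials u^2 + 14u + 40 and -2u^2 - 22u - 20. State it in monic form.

u + 10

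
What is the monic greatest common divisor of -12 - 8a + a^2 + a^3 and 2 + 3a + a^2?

Repeated division with remainder:
  a^3 + a^2 - 8a - 12 = (a - 2)(a^2 + 3a + 2) + (-4a - 8)
  a^2 + 3a + 2 = (-(1/4)a - 1/4)(-4a - 8) + (0)
Last nonzero remainder: -4a - 8. Dividing through by -4 gives the monic gcd a + 2.

2 + a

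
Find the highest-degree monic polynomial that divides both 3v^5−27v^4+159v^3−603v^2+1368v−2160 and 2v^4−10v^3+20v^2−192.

Apply the Euclidean algorithm:
  3v^5−27v^4+159v^3−603v^2+1368v−2160 = ((3/2)v−6)(2v^4−10v^3+20v^2−192) + (69v^3−483v^2+1656v−3312)
  2v^4−10v^3+20v^2−192 = ((2/69)v+4/69)(69v^3−483v^2+1656v−3312) + (0)
Last nonzero remainder: 69v^3−483v^2+1656v−3312. Dividing through by 69 gives the monic gcd v^3−7v^2+24v−48.

v^3−7v^2+24v−48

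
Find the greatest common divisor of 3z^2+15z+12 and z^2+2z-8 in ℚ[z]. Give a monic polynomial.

z+4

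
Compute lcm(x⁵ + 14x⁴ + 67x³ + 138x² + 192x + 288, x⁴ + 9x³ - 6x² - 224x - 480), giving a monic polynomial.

x⁶ + 9x⁵ - 3x⁴ - 197x³ - 498x² - 672x - 1440

Apply the Euclidean algorithm:
  x⁵ + 14x⁴ + 67x³ + 138x² + 192x + 288 = (x + 5)(x⁴ + 9x³ - 6x² - 224x - 480) + (28x³ + 392x² + 1792x + 2688)
  x⁴ + 9x³ - 6x² - 224x - 480 = ((1/28)x - 5/28)(28x³ + 392x² + 1792x + 2688) + (0)
Last nonzero remainder: 28x³ + 392x² + 1792x + 2688. Dividing through by 28 gives the monic gcd x³ + 14x² + 64x + 96.
Then lcm(f, g) = f·g / gcd(f, g); expanding and making the result monic gives the answer.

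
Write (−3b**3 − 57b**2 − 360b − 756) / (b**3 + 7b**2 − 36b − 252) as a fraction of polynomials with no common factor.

(−3b − 18)/(b − 6)

Repeated division with remainder:
  −3b**3 − 57b**2 − 360b − 756 = (−3)(b**3 + 7b**2 − 36b − 252) + (−36b**2 − 468b − 1512)
  b**3 + 7b**2 − 36b − 252 = (−(1/36)b + 1/6)(−36b**2 − 468b − 1512) + (0)
Last nonzero remainder: −36b**2 − 468b − 1512. Dividing through by −36 gives the monic gcd b**2 + 13b + 42.
Cancel b**2 + 13b + 42 from numerator and denominator to get the reduced form.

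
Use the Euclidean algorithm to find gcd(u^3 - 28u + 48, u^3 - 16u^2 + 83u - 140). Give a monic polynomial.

Repeated division with remainder:
  u^3 - 28u + 48 = (u^3 - 16u^2 + 83u - 140) + (16u^2 - 111u + 188)
  u^3 - 16u^2 + 83u - 140 = ((1/16)u - 145/256)(16u^2 - 111u + 188) + ((2145/256)u - 2145/64)
  16u^2 - 111u + 188 = ((4096/2145)u - 12032/2145)((2145/256)u - 2145/64) + (0)
Last nonzero remainder: (2145/256)u - 2145/64. Dividing through by 2145/256 gives the monic gcd u - 4.

u - 4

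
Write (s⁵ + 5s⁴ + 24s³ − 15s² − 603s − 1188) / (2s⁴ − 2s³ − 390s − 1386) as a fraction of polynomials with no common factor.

(s² − s − 12)/(2s − 14)

Apply the Euclidean algorithm:
  s⁵ + 5s⁴ + 24s³ − 15s² − 603s − 1188 = ((1/2)s + 3)(2s⁴ − 2s³ − 390s − 1386) + (30s³ + 180s² + 1260s + 2970)
  2s⁴ − 2s³ − 390s − 1386 = ((1/15)s − 7/15)(30s³ + 180s² + 1260s + 2970) + (0)
Last nonzero remainder: 30s³ + 180s² + 1260s + 2970. Dividing through by 30 gives the monic gcd s³ + 6s² + 42s + 99.
Cancel s³ + 6s² + 42s + 99 from numerator and denominator to get the reduced form.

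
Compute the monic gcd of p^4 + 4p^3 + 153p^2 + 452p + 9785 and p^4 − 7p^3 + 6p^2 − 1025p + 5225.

By polynomial division,
  p^4 + 4p^3 + 153p^2 + 452p + 9785 = (p^4 − 7p^3 + 6p^2 − 1025p + 5225) + (11p^3 + 147p^2 + 1477p + 4560)
  p^4 − 7p^3 + 6p^2 − 1025p + 5225 = ((1/11)p − 224/121)(11p^3 + 147p^2 + 1477p + 4560) + ((17407/121)p^2 + (156663/121)p + 1653665/121)
  11p^3 + 147p^2 + 1477p + 4560 = ((1331/17407)p + 5808/17407)((17407/121)p^2 + (156663/121)p + 1653665/121) + (0)
Last nonzero remainder: (17407/121)p^2 + (156663/121)p + 1653665/121. Dividing through by 17407/121 gives the monic gcd p^2 + 9p + 95.

p^2 + 9p + 95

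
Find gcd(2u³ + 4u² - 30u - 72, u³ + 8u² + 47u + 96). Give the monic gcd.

Repeated division with remainder:
  2u³ + 4u² - 30u - 72 = (2)(u³ + 8u² + 47u + 96) + (-12u² - 124u - 264)
  u³ + 8u² + 47u + 96 = (-(1/12)u + 7/36)(-12u² - 124u - 264) + ((442/9)u + 442/3)
  -12u² - 124u - 264 = (-(54/221)u - 396/221)((442/9)u + 442/3) + (0)
Last nonzero remainder: (442/9)u + 442/3. Dividing through by 442/9 gives the monic gcd u + 3.

u + 3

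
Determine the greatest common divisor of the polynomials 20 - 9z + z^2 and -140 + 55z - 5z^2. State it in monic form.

-4 + z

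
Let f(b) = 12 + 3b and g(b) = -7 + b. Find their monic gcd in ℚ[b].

By polynomial division,
  3b + 12 = (3)(b - 7) + (33)
  b - 7 = ((1/33)b - 7/33)(33) + (0)
The last nonzero remainder is the constant 33, so the polynomials are coprime and gcd = 1.

1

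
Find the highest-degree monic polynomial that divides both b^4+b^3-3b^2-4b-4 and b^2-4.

Euclidean algorithm in ℚ[b]:
  b^4+b^3-3b^2-4b-4 = (b^2+b+1)(b^2-4) + (0)
The last nonzero remainder b^2-4 is already monic.

b^2-4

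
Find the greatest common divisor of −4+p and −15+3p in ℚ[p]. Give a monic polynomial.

1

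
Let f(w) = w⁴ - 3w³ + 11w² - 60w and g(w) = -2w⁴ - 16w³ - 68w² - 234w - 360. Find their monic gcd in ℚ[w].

w² + w + 15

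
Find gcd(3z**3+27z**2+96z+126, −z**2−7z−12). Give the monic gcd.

Apply the Euclidean algorithm:
  3z**3+27z**2+96z+126 = (−3z−6)(−z**2−7z−12) + (18z+54)
  −z**2−7z−12 = (−(1/18)z−2/9)(18z+54) + (0)
Last nonzero remainder: 18z+54. Dividing through by 18 gives the monic gcd z+3.

z+3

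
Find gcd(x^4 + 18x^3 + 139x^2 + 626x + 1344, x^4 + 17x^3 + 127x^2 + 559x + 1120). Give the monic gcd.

x^3 + 12x^2 + 67x + 224

By polynomial division,
  x^4 + 18x^3 + 139x^2 + 626x + 1344 = (x^4 + 17x^3 + 127x^2 + 559x + 1120) + (x^3 + 12x^2 + 67x + 224)
  x^4 + 17x^3 + 127x^2 + 559x + 1120 = (x + 5)(x^3 + 12x^2 + 67x + 224) + (0)
The last nonzero remainder x^3 + 12x^2 + 67x + 224 is already monic.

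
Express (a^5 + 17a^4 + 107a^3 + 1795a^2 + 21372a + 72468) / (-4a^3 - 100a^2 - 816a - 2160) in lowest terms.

(-a^3 - 2a^2 - 23a - 1342)/(4a + 40)

By polynomial division,
  a^5 + 17a^4 + 107a^3 + 1795a^2 + 21372a + 72468 = (-(1/4)a^2 + 2a - 103/4)(-4a^3 - 100a^2 - 816a - 2160) + (312a^2 + 4680a + 16848)
  -4a^3 - 100a^2 - 816a - 2160 = (-(1/78)a - 5/39)(312a^2 + 4680a + 16848) + (0)
Last nonzero remainder: 312a^2 + 4680a + 16848. Dividing through by 312 gives the monic gcd a^2 + 15a + 54.
Cancel a^2 + 15a + 54 from numerator and denominator to get the reduced form.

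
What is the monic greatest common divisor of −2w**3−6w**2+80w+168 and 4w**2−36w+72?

Repeated division with remainder:
  −2w**3−6w**2+80w+168 = (−(1/2)w−6)(4w**2−36w+72) + (−100w+600)
  4w**2−36w+72 = (−(1/25)w+3/25)(−100w+600) + (0)
Last nonzero remainder: −100w+600. Dividing through by −100 gives the monic gcd w−6.

w−6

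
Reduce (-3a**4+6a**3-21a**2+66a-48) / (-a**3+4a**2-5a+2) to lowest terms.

(3a**2+3a+24)/(a-1)

Repeated division with remainder:
  -3a**4+6a**3-21a**2+66a-48 = (3a+6)(-a**3+4a**2-5a+2) + (-30a**2+90a-60)
  -a**3+4a**2-5a+2 = ((1/30)a-1/30)(-30a**2+90a-60) + (0)
Last nonzero remainder: -30a**2+90a-60. Dividing through by -30 gives the monic gcd a**2-3a+2.
Cancel a**2-3a+2 from numerator and denominator to get the reduced form.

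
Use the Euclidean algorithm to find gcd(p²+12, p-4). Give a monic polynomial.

1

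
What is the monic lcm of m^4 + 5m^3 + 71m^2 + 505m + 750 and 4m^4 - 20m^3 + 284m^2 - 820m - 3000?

m^5 + 46m^3 + 150m^2 - 1775m - 3750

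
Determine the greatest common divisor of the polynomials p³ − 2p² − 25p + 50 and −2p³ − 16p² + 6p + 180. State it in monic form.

Repeated division with remainder:
  p³ − 2p² − 25p + 50 = (−1/2)(−2p³ − 16p² + 6p + 180) + (−10p² − 22p + 140)
  −2p³ − 16p² + 6p + 180 = ((1/5)p + 29/25)(−10p² − 22p + 140) + ((88/25)p + 88/5)
  −10p² − 22p + 140 = (−(125/44)p + 175/22)((88/25)p + 88/5) + (0)
Last nonzero remainder: (88/25)p + 88/5. Dividing through by 88/25 gives the monic gcd p + 5.

p + 5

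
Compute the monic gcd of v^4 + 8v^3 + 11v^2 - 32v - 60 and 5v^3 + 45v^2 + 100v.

By polynomial division,
  v^4 + 8v^3 + 11v^2 - 32v - 60 = ((1/5)v - 1/5)(5v^3 + 45v^2 + 100v) + (-12v - 60)
  5v^3 + 45v^2 + 100v = (-(5/12)v^2 - (5/3)v)(-12v - 60) + (0)
Last nonzero remainder: -12v - 60. Dividing through by -12 gives the monic gcd v + 5.

v + 5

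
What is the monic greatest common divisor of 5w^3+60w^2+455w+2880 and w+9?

Euclidean algorithm in ℚ[w]:
  5w^3+60w^2+455w+2880 = (5w^2+15w+320)(w+9) + (0)
The last nonzero remainder w+9 is already monic.

w+9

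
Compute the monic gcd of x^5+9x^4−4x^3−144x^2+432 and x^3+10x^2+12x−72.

x^3+10x^2+12x−72

By polynomial division,
  x^5+9x^4−4x^3−144x^2+432 = (x^2−x−6)(x^3+10x^2+12x−72) + (0)
The last nonzero remainder x^3+10x^2+12x−72 is already monic.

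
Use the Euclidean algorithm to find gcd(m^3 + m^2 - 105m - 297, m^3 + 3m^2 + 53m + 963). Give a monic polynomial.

m + 9

Repeated division with remainder:
  m^3 + m^2 - 105m - 297 = (m^3 + 3m^2 + 53m + 963) + (-2m^2 - 158m - 1260)
  m^3 + 3m^2 + 53m + 963 = (-(1/2)m + 38)(-2m^2 - 158m - 1260) + (5427m + 48843)
  -2m^2 - 158m - 1260 = (-(2/5427)m - 140/5427)(5427m + 48843) + (0)
Last nonzero remainder: 5427m + 48843. Dividing through by 5427 gives the monic gcd m + 9.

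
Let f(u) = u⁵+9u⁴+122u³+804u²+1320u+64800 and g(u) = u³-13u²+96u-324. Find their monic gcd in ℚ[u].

Euclidean algorithm in ℚ[u]:
  u⁵+9u⁴+122u³+804u²+1320u+64800 = (u²+22u+312)(u³-13u²+96u-324) + (3072u²-21504u+165888)
  u³-13u²+96u-324 = ((1/3072)u-1/512)(3072u²-21504u+165888) + (0)
Last nonzero remainder: 3072u²-21504u+165888. Dividing through by 3072 gives the monic gcd u²-7u+54.

u²-7u+54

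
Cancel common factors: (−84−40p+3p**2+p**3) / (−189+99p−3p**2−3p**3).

(12+4p−p**2)/(27−18p+3p**2)

Repeated division with remainder:
  p**3+3p**2−40p−84 = (−1/3)(−3p**3−3p**2+99p−189) + (2p**2−7p−147)
  −3p**3−3p**2+99p−189 = (−(3/2)p−27/4)(2p**2−7p−147) + (−(675/4)p−4725/4)
  2p**2−7p−147 = (−(8/675)p+28/225)(−(675/4)p−4725/4) + (0)
Last nonzero remainder: −(675/4)p−4725/4. Dividing through by −675/4 gives the monic gcd p+7.
Cancel p+7 from numerator and denominator to get the reduced form.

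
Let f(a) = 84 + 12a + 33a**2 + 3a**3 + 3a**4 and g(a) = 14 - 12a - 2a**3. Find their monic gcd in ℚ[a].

By polynomial division,
  3a**4 + 3a**3 + 33a**2 + 12a + 84 = (-(3/2)a - 3/2)(-2a**3 - 12a + 14) + (15a**2 + 15a + 105)
  -2a**3 - 12a + 14 = (-(2/15)a + 2/15)(15a**2 + 15a + 105) + (0)
Last nonzero remainder: 15a**2 + 15a + 105. Dividing through by 15 gives the monic gcd a**2 + a + 7.

7 + a + a**2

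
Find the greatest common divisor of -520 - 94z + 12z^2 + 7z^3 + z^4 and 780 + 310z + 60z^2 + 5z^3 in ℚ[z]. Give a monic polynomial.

26 + 6z + z^2

Apply the Euclidean algorithm:
  z^4 + 7z^3 + 12z^2 - 94z - 520 = ((1/5)z - 1)(5z^3 + 60z^2 + 310z + 780) + (10z^2 + 60z + 260)
  5z^3 + 60z^2 + 310z + 780 = ((1/2)z + 3)(10z^2 + 60z + 260) + (0)
Last nonzero remainder: 10z^2 + 60z + 260. Dividing through by 10 gives the monic gcd z^2 + 6z + 26.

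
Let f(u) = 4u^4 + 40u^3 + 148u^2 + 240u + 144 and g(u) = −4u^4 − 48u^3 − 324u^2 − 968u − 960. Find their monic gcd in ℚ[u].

Repeated division with remainder:
  4u^4 + 40u^3 + 148u^2 + 240u + 144 = (−1)(−4u^4 − 48u^3 − 324u^2 − 968u − 960) + (−8u^3 − 176u^2 − 728u − 816)
  −4u^4 − 48u^3 − 324u^2 − 968u − 960 = ((1/2)u − 5)(−8u^3 − 176u^2 − 728u − 816) + (−840u^2 − 4200u − 5040)
  −8u^3 − 176u^2 − 728u − 816 = ((1/105)u + 17/105)(−840u^2 − 4200u − 5040) + (0)
Last nonzero remainder: −840u^2 − 4200u − 5040. Dividing through by −840 gives the monic gcd u^2 + 5u + 6.

u^2 + 5u + 6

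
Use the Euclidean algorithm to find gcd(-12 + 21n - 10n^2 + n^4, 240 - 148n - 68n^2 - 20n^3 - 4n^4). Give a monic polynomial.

By polynomial division,
  n^4 - 10n^2 + 21n - 12 = (-1/4)(-4n^4 - 20n^3 - 68n^2 - 148n + 240) + (-5n^3 - 27n^2 - 16n + 48)
  -4n^4 - 20n^3 - 68n^2 - 148n + 240 = ((4/5)n - 8/25)(-5n^3 - 27n^2 - 16n + 48) + (-(1596/25)n^2 - (4788/25)n + 6384/25)
  -5n^3 - 27n^2 - 16n + 48 = ((125/1596)n + 25/133)(-(1596/25)n^2 - (4788/25)n + 6384/25) + (0)
Last nonzero remainder: -(1596/25)n^2 - (4788/25)n + 6384/25. Dividing through by -1596/25 gives the monic gcd n^2 + 3n - 4.

-4 + 3n + n^2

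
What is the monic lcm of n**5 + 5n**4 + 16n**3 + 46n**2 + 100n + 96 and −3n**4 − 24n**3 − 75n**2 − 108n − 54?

n**7 + 9n**6 + 39n**5 + 125n**4 + 332n**3 + 634n**2 + 684n + 288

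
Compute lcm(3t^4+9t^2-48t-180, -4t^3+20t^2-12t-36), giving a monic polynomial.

t^6-2t^5-22t^3-37t^2+168t+180

Euclidean algorithm in ℚ[t]:
  3t^4+9t^2-48t-180 = (-(3/4)t-15/4)(-4t^3+20t^2-12t-36) + (75t^2-120t-315)
  -4t^3+20t^2-12t-36 = (-(4/75)t+68/375)(75t^2-120t-315) + (-(176/25)t+528/25)
  75t^2-120t-315 = (-(1875/176)t-2625/176)(-(176/25)t+528/25) + (0)
Last nonzero remainder: -(176/25)t+528/25. Dividing through by -176/25 gives the monic gcd t-3.
Then lcm(f, g) = f·g / gcd(f, g); expanding and making the result monic gives the answer.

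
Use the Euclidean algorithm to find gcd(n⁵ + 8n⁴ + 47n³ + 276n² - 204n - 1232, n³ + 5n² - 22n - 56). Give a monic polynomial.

By polynomial division,
  n⁵ + 8n⁴ + 47n³ + 276n² - 204n - 1232 = (n² + 3n + 54)(n³ + 5n² - 22n - 56) + (128n² + 1152n + 1792)
  n³ + 5n² - 22n - 56 = ((1/128)n - 1/32)(128n² + 1152n + 1792) + (0)
Last nonzero remainder: 128n² + 1152n + 1792. Dividing through by 128 gives the monic gcd n² + 9n + 14.

n² + 9n + 14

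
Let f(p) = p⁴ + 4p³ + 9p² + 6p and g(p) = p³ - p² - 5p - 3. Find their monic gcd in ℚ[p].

By polynomial division,
  p⁴ + 4p³ + 9p² + 6p = (p + 5)(p³ - p² - 5p - 3) + (19p² + 34p + 15)
  p³ - p² - 5p - 3 = ((1/19)p - 53/361)(19p² + 34p + 15) + (-(288/361)p - 288/361)
  19p² + 34p + 15 = (-(6859/288)p - 1805/96)(-(288/361)p - 288/361) + (0)
Last nonzero remainder: -(288/361)p - 288/361. Dividing through by -288/361 gives the monic gcd p + 1.

p + 1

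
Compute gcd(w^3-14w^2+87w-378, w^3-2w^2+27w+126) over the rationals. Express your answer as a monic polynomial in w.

Euclidean algorithm in ℚ[w]:
  w^3-14w^2+87w-378 = (w^3-2w^2+27w+126) + (-12w^2+60w-504)
  w^3-2w^2+27w+126 = (-(1/12)w-1/4)(-12w^2+60w-504) + (0)
Last nonzero remainder: -12w^2+60w-504. Dividing through by -12 gives the monic gcd w^2-5w+42.

w^2-5w+42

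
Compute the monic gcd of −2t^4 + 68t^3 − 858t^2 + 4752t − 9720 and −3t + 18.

Repeated division with remainder:
  −2t^4 + 68t^3 − 858t^2 + 4752t − 9720 = ((2/3)t^3 − (56/3)t^2 + 174t − 540)(−3t + 18) + (0)
Last nonzero remainder: −3t + 18. Dividing through by −3 gives the monic gcd t − 6.

t − 6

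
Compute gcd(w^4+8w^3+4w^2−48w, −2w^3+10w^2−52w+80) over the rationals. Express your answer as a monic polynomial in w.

w−2

Repeated division with remainder:
  w^4+8w^3+4w^2−48w = (−(1/2)w−13/2)(−2w^3+10w^2−52w+80) + (43w^2−346w+520)
  −2w^3+10w^2−52w+80 = (−(2/43)w−262/1849)(43w^2−346w+520) + (−(142080/1849)w+284160/1849)
  43w^2−346w+520 = (−(79507/142080)w+24037/7104)(−(142080/1849)w+284160/1849) + (0)
Last nonzero remainder: −(142080/1849)w+284160/1849. Dividing through by −142080/1849 gives the monic gcd w−2.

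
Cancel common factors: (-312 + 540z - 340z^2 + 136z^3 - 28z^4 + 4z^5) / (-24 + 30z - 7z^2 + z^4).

Apply the Euclidean algorithm:
  4z^5 - 28z^4 + 136z^3 - 340z^2 + 540z - 312 = (4z - 28)(z^4 - 7z^2 + 30z - 24) + (164z^3 - 656z^2 + 1476z - 984)
  z^4 - 7z^2 + 30z - 24 = ((1/164)z + 1/41)(164z^3 - 656z^2 + 1476z - 984) + (0)
Last nonzero remainder: 164z^3 - 656z^2 + 1476z - 984. Dividing through by 164 gives the monic gcd z^3 - 4z^2 + 9z - 6.
Cancel z^3 - 4z^2 + 9z - 6 from numerator and denominator to get the reduced form.

(52 - 12z + 4z^2)/(4 + z)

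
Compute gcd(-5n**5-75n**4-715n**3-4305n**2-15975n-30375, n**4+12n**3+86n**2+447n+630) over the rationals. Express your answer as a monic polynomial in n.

By polynomial division,
  -5n**5-75n**4-715n**3-4305n**2-15975n-30375 = (-5n-15)(n**4+12n**3+86n**2+447n+630) + (-105n**3-780n**2-6120n-20925)
  n**4+12n**3+86n**2+447n+630 = (-(1/105)n-32/735)(-105n**3-780n**2-6120n-20925) + (-(306/49)n**2-(918/49)n-13770/49)
  -105n**3-780n**2-6120n-20925 = ((1715/102)n+7595/102)(-(306/49)n**2-(918/49)n-13770/49) + (0)
Last nonzero remainder: -(306/49)n**2-(918/49)n-13770/49. Dividing through by -306/49 gives the monic gcd n**2+3n+45.

n**2+3n+45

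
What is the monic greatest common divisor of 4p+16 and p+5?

Apply the Euclidean algorithm:
  4p+16 = (4)(p+5) + (−4)
  p+5 = (−(1/4)p−5/4)(−4) + (0)
The last nonzero remainder is the constant −4, so the polynomials are coprime and gcd = 1.

1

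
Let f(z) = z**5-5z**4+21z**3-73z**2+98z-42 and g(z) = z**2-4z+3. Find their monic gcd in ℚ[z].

z**2-4z+3

Euclidean algorithm in ℚ[z]:
  z**5-5z**4+21z**3-73z**2+98z-42 = (z**3-z**2+14z-14)(z**2-4z+3) + (0)
The last nonzero remainder z**2-4z+3 is already monic.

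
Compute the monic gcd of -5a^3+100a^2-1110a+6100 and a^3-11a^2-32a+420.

a-10

Repeated division with remainder:
  -5a^3+100a^2-1110a+6100 = (-5)(a^3-11a^2-32a+420) + (45a^2-1270a+8200)
  a^3-11a^2-32a+420 = ((1/45)a+31/81)(45a^2-1270a+8200) + ((22018/81)a-220180/81)
  45a^2-1270a+8200 = ((3645/22018)a-33210/11009)((22018/81)a-220180/81) + (0)
Last nonzero remainder: (22018/81)a-220180/81. Dividing through by 22018/81 gives the monic gcd a-10.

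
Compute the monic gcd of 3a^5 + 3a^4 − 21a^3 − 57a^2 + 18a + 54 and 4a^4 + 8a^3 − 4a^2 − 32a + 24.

a^3 + 3a^2 + 2a − 6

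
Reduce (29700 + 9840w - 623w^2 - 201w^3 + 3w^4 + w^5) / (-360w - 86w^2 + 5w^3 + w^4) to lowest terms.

Euclidean algorithm in ℚ[w]:
  w^5 + 3w^4 - 201w^3 - 623w^2 + 9840w + 29700 = (w - 2)(w^4 + 5w^3 - 86w^2 - 360w) + (-105w^3 - 435w^2 + 9120w + 29700)
  w^4 + 5w^3 - 86w^2 - 360w = (-(1/105)w - 2/245)(-105w^3 - 435w^2 + 9120w + 29700) + (-(132/49)w^2 - (132/49)w + 11880/49)
  -105w^3 - 435w^2 + 9120w + 29700 = ((1715/44)w + 245/2)(-(132/49)w^2 - (132/49)w + 11880/49) + (0)
Last nonzero remainder: -(132/49)w^2 - (132/49)w + 11880/49. Dividing through by -132/49 gives the monic gcd w^2 + w - 90.
Cancel w^2 + w - 90 from numerator and denominator to get the reduced form.

(-330 - 113w + 2w^2 + w^3)/(4w + w^2)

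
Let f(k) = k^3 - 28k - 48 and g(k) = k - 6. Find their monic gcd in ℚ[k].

k - 6

By polynomial division,
  k^3 - 28k - 48 = (k^2 + 6k + 8)(k - 6) + (0)
The last nonzero remainder k - 6 is already monic.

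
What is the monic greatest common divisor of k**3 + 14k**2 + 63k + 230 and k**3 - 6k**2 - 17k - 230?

k**2 + 4k + 23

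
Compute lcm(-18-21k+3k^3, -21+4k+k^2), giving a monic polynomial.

-42-55k-7k^2+7k^3+k^4

Repeated division with remainder:
  3k^3-21k-18 = (3k-12)(k^2+4k-21) + (90k-270)
  k^2+4k-21 = ((1/90)k+7/90)(90k-270) + (0)
Last nonzero remainder: 90k-270. Dividing through by 90 gives the monic gcd k-3.
Then lcm(f, g) = f·g / gcd(f, g); expanding and making the result monic gives the answer.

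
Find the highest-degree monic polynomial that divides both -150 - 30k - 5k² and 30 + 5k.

Apply the Euclidean algorithm:
  -5k² - 30k - 150 = (-k)(5k + 30) + (-150)
  5k + 30 = (-(1/30)k - 1/5)(-150) + (0)
The last nonzero remainder is the constant -150, so the polynomials are coprime and gcd = 1.

1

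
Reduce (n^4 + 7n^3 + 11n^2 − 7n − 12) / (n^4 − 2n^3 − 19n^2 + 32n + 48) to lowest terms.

Repeated division with remainder:
  n^4 + 7n^3 + 11n^2 − 7n − 12 = (n^4 − 2n^3 − 19n^2 + 32n + 48) + (9n^3 + 30n^2 − 39n − 60)
  n^4 − 2n^3 − 19n^2 + 32n + 48 = ((1/9)n − 16/27)(9n^3 + 30n^2 − 39n − 60) + ((28/9)n^2 + (140/9)n + 112/9)
  9n^3 + 30n^2 − 39n − 60 = ((81/28)n − 135/28)((28/9)n^2 + (140/9)n + 112/9) + (0)
Last nonzero remainder: (28/9)n^2 + (140/9)n + 112/9. Dividing through by 28/9 gives the monic gcd n^2 + 5n + 4.
Cancel n^2 + 5n + 4 from numerator and denominator to get the reduced form.

(n^2 + 2n − 3)/(n^2 − 7n + 12)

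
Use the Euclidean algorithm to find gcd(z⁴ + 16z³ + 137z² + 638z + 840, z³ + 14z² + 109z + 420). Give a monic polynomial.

Repeated division with remainder:
  z⁴ + 16z³ + 137z² + 638z + 840 = (z + 2)(z³ + 14z² + 109z + 420) + (0)
The last nonzero remainder z³ + 14z² + 109z + 420 is already monic.

z³ + 14z² + 109z + 420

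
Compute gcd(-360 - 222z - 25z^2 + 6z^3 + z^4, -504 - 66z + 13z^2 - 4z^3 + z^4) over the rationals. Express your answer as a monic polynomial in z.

-18 - 3z + z^2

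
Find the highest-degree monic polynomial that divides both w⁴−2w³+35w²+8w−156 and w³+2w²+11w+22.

w+2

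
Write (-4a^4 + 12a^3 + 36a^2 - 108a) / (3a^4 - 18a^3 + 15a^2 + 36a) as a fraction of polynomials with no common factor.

(-4a^2 + 36)/(3a^2 - 9a - 12)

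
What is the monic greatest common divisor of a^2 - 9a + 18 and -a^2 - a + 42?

a - 6

Repeated division with remainder:
  a^2 - 9a + 18 = (-1)(-a^2 - a + 42) + (-10a + 60)
  -a^2 - a + 42 = ((1/10)a + 7/10)(-10a + 60) + (0)
Last nonzero remainder: -10a + 60. Dividing through by -10 gives the monic gcd a - 6.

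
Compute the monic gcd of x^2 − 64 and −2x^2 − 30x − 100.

1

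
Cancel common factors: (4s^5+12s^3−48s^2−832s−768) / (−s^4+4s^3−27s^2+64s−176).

(−4s^3+52s+48)/(s^2−4s+11)

Euclidean algorithm in ℚ[s]:
  4s^5+12s^3−48s^2−832s−768 = (−4s−16)(−s^4+4s^3−27s^2+64s−176) + (−32s^3−224s^2−512s−3584)
  −s^4+4s^3−27s^2+64s−176 = ((1/32)s−11/32)(−32s^3−224s^2−512s−3584) + (−88s^2−1408)
  −32s^3−224s^2−512s−3584 = ((4/11)s+28/11)(−88s^2−1408) + (0)
Last nonzero remainder: −88s^2−1408. Dividing through by −88 gives the monic gcd s^2+16.
Cancel s^2+16 from numerator and denominator to get the reduced form.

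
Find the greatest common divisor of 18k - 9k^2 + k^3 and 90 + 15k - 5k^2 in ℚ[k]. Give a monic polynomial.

-6 + k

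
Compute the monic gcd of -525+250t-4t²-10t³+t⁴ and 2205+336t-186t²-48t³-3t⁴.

-15+2t+t²

Apply the Euclidean algorithm:
  t⁴-10t³-4t²+250t-525 = (-1/3)(-3t⁴-48t³-186t²+336t+2205) + (-26t³-66t²+362t+210)
  -3t⁴-48t³-186t²+336t+2205 = ((3/26)t+525/338)(-26t³-66t²+362t+210) + (-(21168/169)t²-(42336/169)t+317520/169)
  -26t³-66t²+362t+210 = ((2197/10584)t+169/1512)(-(21168/169)t²-(42336/169)t+317520/169) + (0)
Last nonzero remainder: -(21168/169)t²-(42336/169)t+317520/169. Dividing through by -21168/169 gives the monic gcd t²+2t-15.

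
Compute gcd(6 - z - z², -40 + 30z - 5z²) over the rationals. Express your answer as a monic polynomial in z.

-2 + z

By polynomial division,
  -z² - z + 6 = (1/5)(-5z² + 30z - 40) + (-7z + 14)
  -5z² + 30z - 40 = ((5/7)z - 20/7)(-7z + 14) + (0)
Last nonzero remainder: -7z + 14. Dividing through by -7 gives the monic gcd z - 2.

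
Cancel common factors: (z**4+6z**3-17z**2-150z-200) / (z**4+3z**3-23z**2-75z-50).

(z+4)/(z+1)

Repeated division with remainder:
  z**4+6z**3-17z**2-150z-200 = (z**4+3z**3-23z**2-75z-50) + (3z**3+6z**2-75z-150)
  z**4+3z**3-23z**2-75z-50 = ((1/3)z+1/3)(3z**3+6z**2-75z-150) + (0)
Last nonzero remainder: 3z**3+6z**2-75z-150. Dividing through by 3 gives the monic gcd z**3+2z**2-25z-50.
Cancel z**3+2z**2-25z-50 from numerator and denominator to get the reduced form.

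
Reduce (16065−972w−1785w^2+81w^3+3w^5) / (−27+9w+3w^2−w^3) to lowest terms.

(1785−108w−3w^3)/(−3+w)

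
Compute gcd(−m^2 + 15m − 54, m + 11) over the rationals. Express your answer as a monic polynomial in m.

1

By polynomial division,
  −m^2 + 15m − 54 = (−m + 26)(m + 11) + (−340)
  m + 11 = (−(1/340)m − 11/340)(−340) + (0)
The last nonzero remainder is the constant −340, so the polynomials are coprime and gcd = 1.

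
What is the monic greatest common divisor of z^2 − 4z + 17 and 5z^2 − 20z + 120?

1

Apply the Euclidean algorithm:
  z^2 − 4z + 17 = (1/5)(5z^2 − 20z + 120) + (−7)
  5z^2 − 20z + 120 = (−(5/7)z^2 + (20/7)z − 120/7)(−7) + (0)
The last nonzero remainder is the constant −7, so the polynomials are coprime and gcd = 1.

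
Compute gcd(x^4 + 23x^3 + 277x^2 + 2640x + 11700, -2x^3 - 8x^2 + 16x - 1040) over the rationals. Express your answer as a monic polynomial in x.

Euclidean algorithm in ℚ[x]:
  x^4 + 23x^3 + 277x^2 + 2640x + 11700 = (-(1/2)x - 19/2)(-2x^3 - 8x^2 + 16x - 1040) + (209x^2 + 2272x + 1820)
  -2x^3 - 8x^2 + 16x - 1040 = (-(2/209)x + 2872/43681)(209x^2 + 2272x + 1820) + (-(5065528/43681)x - 50655280/43681)
  209x^2 + 2272x + 1820 = (-(9129329/5065528)x - 305767/194828)(-(5065528/43681)x - 50655280/43681) + (0)
Last nonzero remainder: -(5065528/43681)x - 50655280/43681. Dividing through by -5065528/43681 gives the monic gcd x + 10.

x + 10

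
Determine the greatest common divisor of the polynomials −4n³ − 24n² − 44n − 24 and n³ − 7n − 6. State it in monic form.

Apply the Euclidean algorithm:
  −4n³ − 24n² − 44n − 24 = (−4)(n³ − 7n − 6) + (−24n² − 72n − 48)
  n³ − 7n − 6 = (−(1/24)n + 1/8)(−24n² − 72n − 48) + (0)
Last nonzero remainder: −24n² − 72n − 48. Dividing through by −24 gives the monic gcd n² + 3n + 2.

n² + 3n + 2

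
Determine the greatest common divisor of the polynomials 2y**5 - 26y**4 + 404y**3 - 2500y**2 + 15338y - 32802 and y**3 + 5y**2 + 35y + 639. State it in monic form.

y**2 - 4y + 71

Repeated division with remainder:
  2y**5 - 26y**4 + 404y**3 - 2500y**2 + 15338y - 32802 = (2y**2 - 36y + 514)(y**3 + 5y**2 + 35y + 639) + (-5088y**2 + 20352y - 361248)
  y**3 + 5y**2 + 35y + 639 = (-(1/5088)y - 3/1696)(-5088y**2 + 20352y - 361248) + (0)
Last nonzero remainder: -5088y**2 + 20352y - 361248. Dividing through by -5088 gives the monic gcd y**2 - 4y + 71.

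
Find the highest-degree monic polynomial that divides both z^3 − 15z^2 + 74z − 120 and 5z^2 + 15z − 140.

Repeated division with remainder:
  z^3 − 15z^2 + 74z − 120 = ((1/5)z − 18/5)(5z^2 + 15z − 140) + (156z − 624)
  5z^2 + 15z − 140 = ((5/156)z + 35/156)(156z − 624) + (0)
Last nonzero remainder: 156z − 624. Dividing through by 156 gives the monic gcd z − 4.

z − 4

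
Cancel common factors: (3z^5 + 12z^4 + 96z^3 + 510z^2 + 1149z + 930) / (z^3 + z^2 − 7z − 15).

Apply the Euclidean algorithm:
  3z^5 + 12z^4 + 96z^3 + 510z^2 + 1149z + 930 = (3z^2 + 9z + 108)(z^3 + z^2 − 7z − 15) + (510z^2 + 2040z + 2550)
  z^3 + z^2 − 7z − 15 = ((1/510)z − 1/170)(510z^2 + 2040z + 2550) + (0)
Last nonzero remainder: 510z^2 + 2040z + 2550. Dividing through by 510 gives the monic gcd z^2 + 4z + 5.
Cancel z^2 + 4z + 5 from numerator and denominator to get the reduced form.

(3z^3 + 81z + 186)/(z − 3)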